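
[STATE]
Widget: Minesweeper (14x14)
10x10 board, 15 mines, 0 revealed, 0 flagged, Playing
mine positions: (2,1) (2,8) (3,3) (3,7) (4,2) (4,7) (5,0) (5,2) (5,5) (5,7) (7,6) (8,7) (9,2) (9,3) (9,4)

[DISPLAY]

■■■■■■■■■■    
■■■■■■■■■■    
■■■■■■■■■■    
■■■■■■■■■■    
■■■■■■■■■■    
■■■■■■■■■■    
■■■■■■■■■■    
■■■■■■■■■■    
■■■■■■■■■■    
■■■■■■■■■■    
              
              
              
              


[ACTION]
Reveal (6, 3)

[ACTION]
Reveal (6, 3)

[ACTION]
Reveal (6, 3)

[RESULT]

■■■■■■■■■■    
■■■■■■■■■■    
■■■■■■■■■■    
■■■■■■■■■■    
■■■■■■■■■■    
■■■■■■■■■■    
■■■1■■■■■■    
■■■■■■■■■■    
■■■■■■■■■■    
■■■■■■■■■■    
              
              
              
              


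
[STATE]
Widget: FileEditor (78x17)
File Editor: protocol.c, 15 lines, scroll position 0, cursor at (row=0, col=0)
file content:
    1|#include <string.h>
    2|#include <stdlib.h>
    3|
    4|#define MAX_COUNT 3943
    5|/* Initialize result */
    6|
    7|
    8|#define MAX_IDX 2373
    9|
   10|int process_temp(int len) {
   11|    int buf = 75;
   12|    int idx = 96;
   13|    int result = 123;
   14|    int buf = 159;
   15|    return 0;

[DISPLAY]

█include <string.h>                                                          ▲
#include <stdlib.h>                                                          █
                                                                             ░
#define MAX_COUNT 3943                                                       ░
/* Initialize result */                                                      ░
                                                                             ░
                                                                             ░
#define MAX_IDX 2373                                                         ░
                                                                             ░
int process_temp(int len) {                                                  ░
    int buf = 75;                                                            ░
    int idx = 96;                                                            ░
    int result = 123;                                                        ░
    int buf = 159;                                                           ░
    return 0;                                                                ░
                                                                             ░
                                                                             ▼


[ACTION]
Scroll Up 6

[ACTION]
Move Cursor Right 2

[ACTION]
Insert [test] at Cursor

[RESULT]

#itest█clude <string.h>                                                      ▲
#include <stdlib.h>                                                          █
                                                                             ░
#define MAX_COUNT 3943                                                       ░
/* Initialize result */                                                      ░
                                                                             ░
                                                                             ░
#define MAX_IDX 2373                                                         ░
                                                                             ░
int process_temp(int len) {                                                  ░
    int buf = 75;                                                            ░
    int idx = 96;                                                            ░
    int result = 123;                                                        ░
    int buf = 159;                                                           ░
    return 0;                                                                ░
                                                                             ░
                                                                             ▼


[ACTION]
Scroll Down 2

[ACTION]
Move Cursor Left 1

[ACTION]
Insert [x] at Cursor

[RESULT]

#itesx█nclude <string.h>                                                     ▲
#include <stdlib.h>                                                          █
                                                                             ░
#define MAX_COUNT 3943                                                       ░
/* Initialize result */                                                      ░
                                                                             ░
                                                                             ░
#define MAX_IDX 2373                                                         ░
                                                                             ░
int process_temp(int len) {                                                  ░
    int buf = 75;                                                            ░
    int idx = 96;                                                            ░
    int result = 123;                                                        ░
    int buf = 159;                                                           ░
    return 0;                                                                ░
                                                                             ░
                                                                             ▼


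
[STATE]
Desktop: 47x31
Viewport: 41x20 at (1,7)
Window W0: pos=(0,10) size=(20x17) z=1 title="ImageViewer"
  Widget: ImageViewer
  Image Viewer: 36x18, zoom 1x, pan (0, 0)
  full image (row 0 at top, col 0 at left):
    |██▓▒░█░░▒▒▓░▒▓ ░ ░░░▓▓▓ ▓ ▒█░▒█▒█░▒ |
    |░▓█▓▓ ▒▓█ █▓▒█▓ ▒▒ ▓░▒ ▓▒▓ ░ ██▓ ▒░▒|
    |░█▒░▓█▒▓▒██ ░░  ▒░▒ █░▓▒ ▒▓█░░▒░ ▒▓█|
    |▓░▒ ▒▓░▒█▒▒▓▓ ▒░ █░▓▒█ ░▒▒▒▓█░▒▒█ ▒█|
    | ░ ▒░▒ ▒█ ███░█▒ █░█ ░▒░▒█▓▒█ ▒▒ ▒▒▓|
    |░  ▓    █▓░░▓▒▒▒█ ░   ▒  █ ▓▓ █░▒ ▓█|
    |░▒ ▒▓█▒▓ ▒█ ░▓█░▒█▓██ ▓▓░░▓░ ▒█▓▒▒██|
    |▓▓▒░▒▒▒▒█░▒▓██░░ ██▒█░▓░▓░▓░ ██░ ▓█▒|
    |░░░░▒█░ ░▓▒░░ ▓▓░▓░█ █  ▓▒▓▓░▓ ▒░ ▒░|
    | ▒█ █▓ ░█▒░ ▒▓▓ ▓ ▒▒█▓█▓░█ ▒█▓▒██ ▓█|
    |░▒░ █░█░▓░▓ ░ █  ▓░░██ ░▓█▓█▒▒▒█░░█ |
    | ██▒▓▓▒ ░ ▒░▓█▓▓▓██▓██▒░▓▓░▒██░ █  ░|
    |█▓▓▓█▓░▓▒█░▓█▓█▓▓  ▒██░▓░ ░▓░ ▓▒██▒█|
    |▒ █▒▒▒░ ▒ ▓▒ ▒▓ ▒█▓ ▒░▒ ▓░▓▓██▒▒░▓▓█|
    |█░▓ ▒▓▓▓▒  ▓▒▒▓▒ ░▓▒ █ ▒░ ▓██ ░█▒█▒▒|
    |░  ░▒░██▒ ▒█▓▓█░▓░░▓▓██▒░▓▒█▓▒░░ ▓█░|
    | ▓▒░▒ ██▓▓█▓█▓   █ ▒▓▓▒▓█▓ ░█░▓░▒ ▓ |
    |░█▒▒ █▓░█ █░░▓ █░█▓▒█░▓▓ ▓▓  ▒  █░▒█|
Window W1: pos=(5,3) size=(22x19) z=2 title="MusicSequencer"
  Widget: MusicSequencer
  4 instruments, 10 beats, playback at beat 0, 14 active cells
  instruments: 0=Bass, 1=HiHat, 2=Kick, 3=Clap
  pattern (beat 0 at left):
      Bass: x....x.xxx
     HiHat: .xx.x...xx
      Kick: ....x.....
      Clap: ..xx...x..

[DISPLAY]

    ┃  Bass█····█·███    ┃               
    ┃ HiHat·██·█···██    ┃               
    ┃  Kick····█·····    ┃               
━━━━┃  Clap··██···█··    ┃               
 Ima┃                    ┃               
────┃                    ┃               
██▓▒┃                    ┃               
░▓█▓┃                    ┃               
░█▒░┃                    ┃               
▓░▒ ┃                    ┃               
 ░ ▒┃                    ┃               
░  ▓┃                    ┃               
░▒ ▒┃                    ┃               
▓▓▒░┃                    ┃               
░░░░┗━━━━━━━━━━━━━━━━━━━━┛               
 ▒█ █▓ ░█▒░ ▒▓▓ ▓ ┃                      
░▒░ █░█░▓░▓ ░ █  ▓┃                      
 ██▒▓▓▒ ░ ▒░▓█▓▓▓█┃                      
█▓▓▓█▓░▓▒█░▓█▓█▓▓ ┃                      
━━━━━━━━━━━━━━━━━━┛                      


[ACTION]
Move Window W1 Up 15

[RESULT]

    ┃  Clap··██···█··    ┃               
    ┃                    ┃               
    ┃                    ┃               
━━━━┃                    ┃               
 Ima┃                    ┃               
────┃                    ┃               
██▓▒┃                    ┃               
░▓█▓┃                    ┃               
░█▒░┃                    ┃               
▓░▒ ┃                    ┃               
 ░ ▒┃                    ┃               
░  ▓┗━━━━━━━━━━━━━━━━━━━━┛               
░▒ ▒▓█▒▓ ▒█ ░▓█░▒█┃                      
▓▓▒░▒▒▒▒█░▒▓██░░ █┃                      
░░░░▒█░ ░▓▒░░ ▓▓░▓┃                      
 ▒█ █▓ ░█▒░ ▒▓▓ ▓ ┃                      
░▒░ █░█░▓░▓ ░ █  ▓┃                      
 ██▒▓▓▒ ░ ▒░▓█▓▓▓█┃                      
█▓▓▓█▓░▓▒█░▓█▓█▓▓ ┃                      
━━━━━━━━━━━━━━━━━━┛                      


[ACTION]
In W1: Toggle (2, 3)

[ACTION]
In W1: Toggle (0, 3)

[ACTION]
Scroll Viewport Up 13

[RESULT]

    ┏━━━━━━━━━━━━━━━━━━━━┓               
    ┃ MusicSequencer     ┃               
    ┠────────────────────┨               
    ┃      ▼123456789    ┃               
    ┃  Bass█··█·█·███    ┃               
    ┃ HiHat·██·█···██    ┃               
    ┃  Kick···██·····    ┃               
    ┃  Clap··██···█··    ┃               
    ┃                    ┃               
    ┃                    ┃               
━━━━┃                    ┃               
 Ima┃                    ┃               
────┃                    ┃               
██▓▒┃                    ┃               
░▓█▓┃                    ┃               
░█▒░┃                    ┃               
▓░▒ ┃                    ┃               
 ░ ▒┃                    ┃               
░  ▓┗━━━━━━━━━━━━━━━━━━━━┛               
░▒ ▒▓█▒▓ ▒█ ░▓█░▒█┃                      


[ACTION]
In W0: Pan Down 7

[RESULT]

    ┏━━━━━━━━━━━━━━━━━━━━┓               
    ┃ MusicSequencer     ┃               
    ┠────────────────────┨               
    ┃      ▼123456789    ┃               
    ┃  Bass█··█·█·███    ┃               
    ┃ HiHat·██·█···██    ┃               
    ┃  Kick···██·····    ┃               
    ┃  Clap··██···█··    ┃               
    ┃                    ┃               
    ┃                    ┃               
━━━━┃                    ┃               
 Ima┃                    ┃               
────┃                    ┃               
▓▓▒░┃                    ┃               
░░░░┃                    ┃               
 ▒█ ┃                    ┃               
░▒░ ┃                    ┃               
 ██▒┃                    ┃               
█▓▓▓┗━━━━━━━━━━━━━━━━━━━━┛               
▒ █▒▒▒░ ▒ ▓▒ ▒▓ ▒█┃                      


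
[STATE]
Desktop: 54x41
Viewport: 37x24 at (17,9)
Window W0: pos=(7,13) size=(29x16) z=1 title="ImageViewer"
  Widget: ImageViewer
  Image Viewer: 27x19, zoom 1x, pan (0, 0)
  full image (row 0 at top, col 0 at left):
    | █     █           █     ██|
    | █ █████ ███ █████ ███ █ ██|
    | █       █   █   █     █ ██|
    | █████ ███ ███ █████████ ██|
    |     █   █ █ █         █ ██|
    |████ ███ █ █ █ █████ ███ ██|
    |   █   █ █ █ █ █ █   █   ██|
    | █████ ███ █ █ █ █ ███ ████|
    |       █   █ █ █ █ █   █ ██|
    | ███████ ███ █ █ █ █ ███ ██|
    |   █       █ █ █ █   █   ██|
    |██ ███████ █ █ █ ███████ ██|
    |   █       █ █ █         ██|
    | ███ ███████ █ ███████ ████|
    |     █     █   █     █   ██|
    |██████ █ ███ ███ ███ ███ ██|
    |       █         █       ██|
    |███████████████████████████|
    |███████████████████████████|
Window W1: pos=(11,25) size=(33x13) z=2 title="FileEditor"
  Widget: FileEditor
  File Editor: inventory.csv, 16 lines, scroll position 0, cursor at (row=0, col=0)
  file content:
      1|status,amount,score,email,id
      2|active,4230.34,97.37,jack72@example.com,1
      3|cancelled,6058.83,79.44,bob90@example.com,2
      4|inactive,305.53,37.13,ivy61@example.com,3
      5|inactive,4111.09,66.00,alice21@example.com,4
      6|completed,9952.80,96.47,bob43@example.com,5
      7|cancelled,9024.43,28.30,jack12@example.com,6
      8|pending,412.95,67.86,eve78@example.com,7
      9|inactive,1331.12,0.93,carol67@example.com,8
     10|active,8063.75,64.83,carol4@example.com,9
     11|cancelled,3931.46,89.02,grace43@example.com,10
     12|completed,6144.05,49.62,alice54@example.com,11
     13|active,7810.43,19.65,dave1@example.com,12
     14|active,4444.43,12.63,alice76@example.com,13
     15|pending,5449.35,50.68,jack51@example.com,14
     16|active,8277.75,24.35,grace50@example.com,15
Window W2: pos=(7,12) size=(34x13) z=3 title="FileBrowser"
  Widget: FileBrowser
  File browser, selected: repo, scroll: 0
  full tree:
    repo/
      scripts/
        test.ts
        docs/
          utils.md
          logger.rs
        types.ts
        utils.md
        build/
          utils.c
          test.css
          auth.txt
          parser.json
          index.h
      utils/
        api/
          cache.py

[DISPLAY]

                                     
                                     
                                     
━━━━━━━━━━━━━━━━━━━━━━━┓             
ser                    ┃             
───────────────────────┨             
o/                     ┃             
cripts/                ┃             
tils/                  ┃             
                       ┃             
                       ┃             
                       ┃             
                       ┃             
                       ┃             
                       ┃             
━━━━━━━━━━━━━━━━━━━━━━━┛             
━━━━━━━━━━━━━━━━━━━━━━━━━━┓          
Editor                    ┃          
──────────────────────────┨          
s,amount,score,email,id  ▲┃          
e,4230.34,97.37,jack72@ex█┃          
lled,6058.83,79.44,bob90@░┃          
ive,305.53,37.13,ivy61@ex░┃          
ive,4111.09,66.00,alice21░┃          


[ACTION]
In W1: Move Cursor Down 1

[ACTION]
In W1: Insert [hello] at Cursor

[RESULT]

                                     
                                     
                                     
━━━━━━━━━━━━━━━━━━━━━━━┓             
ser                    ┃             
───────────────────────┨             
o/                     ┃             
cripts/                ┃             
tils/                  ┃             
                       ┃             
                       ┃             
                       ┃             
                       ┃             
                       ┃             
                       ┃             
━━━━━━━━━━━━━━━━━━━━━━━┛             
━━━━━━━━━━━━━━━━━━━━━━━━━━┓          
Editor                    ┃          
──────────────────────────┨          
s,amount,score,email,id  ▲┃          
█ctive,4230.34,97.37,jack█┃          
lled,6058.83,79.44,bob90@░┃          
ive,305.53,37.13,ivy61@ex░┃          
ive,4111.09,66.00,alice21░┃          


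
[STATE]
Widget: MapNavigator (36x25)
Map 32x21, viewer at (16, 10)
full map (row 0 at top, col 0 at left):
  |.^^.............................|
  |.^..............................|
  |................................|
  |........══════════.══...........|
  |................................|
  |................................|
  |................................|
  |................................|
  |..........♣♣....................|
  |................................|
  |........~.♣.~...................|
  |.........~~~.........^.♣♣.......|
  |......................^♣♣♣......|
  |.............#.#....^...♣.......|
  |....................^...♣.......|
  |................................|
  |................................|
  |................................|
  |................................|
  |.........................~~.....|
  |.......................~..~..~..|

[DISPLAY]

                                    
                                    
  .^^.............................  
  .^..............................  
  ................................  
  ........══════════.══...........  
  ................................  
  ................................  
  ................................  
  ................................  
  ..........♣♣....................  
  ................................  
  ........~.♣.~...@...............  
  .........~~~.........^.♣♣.......  
  ......................^♣♣♣......  
  .............#.#....^...♣.......  
  ....................^...♣.......  
  ................................  
  ................................  
  ................................  
  ................................  
  .........................~~.....  
  .......................~..~..~..  
                                    
                                    


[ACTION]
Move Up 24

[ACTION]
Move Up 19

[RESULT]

                                    
                                    
                                    
                                    
                                    
                                    
                                    
                                    
                                    
                                    
                                    
                                    
  .^^.............@...............  
  .^..............................  
  ................................  
  ........══════════.══...........  
  ................................  
  ................................  
  ................................  
  ................................  
  ..........♣♣....................  
  ................................  
  ........~.♣.~...................  
  .........~~~.........^.♣♣.......  
  ......................^♣♣♣......  


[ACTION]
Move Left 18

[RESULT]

                                    
                                    
                                    
                                    
                                    
                                    
                                    
                                    
                                    
                                    
                                    
                                    
                  @^^...............
                  .^................
                  ..................
                  ........══════════
                  ..................
                  ..................
                  ..................
                  ..................
                  ..........♣♣......
                  ..................
                  ........~.♣.~.....
                  .........~~~......
                  ..................


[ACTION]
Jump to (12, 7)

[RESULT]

                                    
                                    
                                    
                                    
                                    
      .^^...........................
      .^............................
      ..............................
      ........══════════.══.........
      ..............................
      ..............................
      ..............................
      ............@.................
      ..........♣♣..................
      ..............................
      ........~.♣.~.................
      .........~~~.........^.♣♣.....
      ......................^♣♣♣....
      .............#.#....^...♣.....
      ....................^...♣.....
      ..............................
      ..............................
      ..............................
      ..............................
      .........................~~...


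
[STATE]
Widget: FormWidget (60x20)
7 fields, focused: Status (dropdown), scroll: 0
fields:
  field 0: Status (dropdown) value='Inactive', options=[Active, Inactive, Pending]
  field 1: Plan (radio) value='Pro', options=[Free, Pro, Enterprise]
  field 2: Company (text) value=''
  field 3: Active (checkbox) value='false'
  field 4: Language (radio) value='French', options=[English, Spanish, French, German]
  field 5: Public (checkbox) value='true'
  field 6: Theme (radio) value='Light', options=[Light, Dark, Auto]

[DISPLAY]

> Status:     [Inactive                                   ▼]
  Plan:       ( ) Free  (●) Pro  ( ) Enterprise             
  Company:    [                                            ]
  Active:     [ ]                                           
  Language:   ( ) English  ( ) Spanish  (●) French  ( ) Germ
  Public:     [x]                                           
  Theme:      (●) Light  ( ) Dark  ( ) Auto                 
                                                            
                                                            
                                                            
                                                            
                                                            
                                                            
                                                            
                                                            
                                                            
                                                            
                                                            
                                                            
                                                            


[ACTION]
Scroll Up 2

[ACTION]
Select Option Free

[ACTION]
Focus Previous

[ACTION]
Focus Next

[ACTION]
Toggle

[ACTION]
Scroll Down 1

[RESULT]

  Plan:       ( ) Free  (●) Pro  ( ) Enterprise             
  Company:    [                                            ]
  Active:     [ ]                                           
  Language:   ( ) English  ( ) Spanish  (●) French  ( ) Germ
  Public:     [x]                                           
  Theme:      (●) Light  ( ) Dark  ( ) Auto                 
                                                            
                                                            
                                                            
                                                            
                                                            
                                                            
                                                            
                                                            
                                                            
                                                            
                                                            
                                                            
                                                            
                                                            


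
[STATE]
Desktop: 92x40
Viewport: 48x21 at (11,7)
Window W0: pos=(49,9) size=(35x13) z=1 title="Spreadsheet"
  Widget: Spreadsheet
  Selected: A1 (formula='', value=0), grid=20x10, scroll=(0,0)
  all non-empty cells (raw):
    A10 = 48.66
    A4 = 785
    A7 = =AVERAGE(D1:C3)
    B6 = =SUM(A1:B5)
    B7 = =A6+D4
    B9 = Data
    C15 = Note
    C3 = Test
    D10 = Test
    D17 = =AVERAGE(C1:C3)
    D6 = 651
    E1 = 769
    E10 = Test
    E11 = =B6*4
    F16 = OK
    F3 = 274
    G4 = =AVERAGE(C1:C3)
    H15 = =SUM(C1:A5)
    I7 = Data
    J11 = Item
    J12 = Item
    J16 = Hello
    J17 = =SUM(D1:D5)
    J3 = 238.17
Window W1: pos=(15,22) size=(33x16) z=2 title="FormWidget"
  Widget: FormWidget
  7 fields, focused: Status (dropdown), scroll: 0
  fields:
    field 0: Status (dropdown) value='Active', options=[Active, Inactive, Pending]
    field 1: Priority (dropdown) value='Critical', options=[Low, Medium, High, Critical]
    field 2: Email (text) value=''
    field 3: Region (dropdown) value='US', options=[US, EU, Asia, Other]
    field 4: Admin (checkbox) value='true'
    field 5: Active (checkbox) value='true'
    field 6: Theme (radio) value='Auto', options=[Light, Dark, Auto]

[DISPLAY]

                                                
                                                
                                      ┏━━━━━━━━━
                                      ┃ Spreadsh
                                      ┠─────────
                                      ┃A1:      
                                      ┃       A 
                                      ┃---------
                                      ┃  1      
                                      ┃  2      
                                      ┃  3      
                                      ┃  4      
                                      ┃  5      
                                      ┃  6      
                                      ┗━━━━━━━━━
    ┏━━━━━━━━━━━━━━━━━━━━━━━━━━━━━━━┓           
    ┃ FormWidget                    ┃           
    ┠───────────────────────────────┨           
    ┃> Status:     [Active        ▼]┃           
    ┃  Priority:   [Critical      ▼]┃           
    ┃  Email:      [               ]┃           


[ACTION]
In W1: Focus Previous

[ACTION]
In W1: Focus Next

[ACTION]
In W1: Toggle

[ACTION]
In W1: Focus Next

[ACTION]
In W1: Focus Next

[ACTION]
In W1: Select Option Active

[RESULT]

                                                
                                                
                                      ┏━━━━━━━━━
                                      ┃ Spreadsh
                                      ┠─────────
                                      ┃A1:      
                                      ┃       A 
                                      ┃---------
                                      ┃  1      
                                      ┃  2      
                                      ┃  3      
                                      ┃  4      
                                      ┃  5      
                                      ┃  6      
                                      ┗━━━━━━━━━
    ┏━━━━━━━━━━━━━━━━━━━━━━━━━━━━━━━┓           
    ┃ FormWidget                    ┃           
    ┠───────────────────────────────┨           
    ┃  Status:     [Active        ▼]┃           
    ┃  Priority:   [Critical      ▼]┃           
    ┃> Email:      [               ]┃           


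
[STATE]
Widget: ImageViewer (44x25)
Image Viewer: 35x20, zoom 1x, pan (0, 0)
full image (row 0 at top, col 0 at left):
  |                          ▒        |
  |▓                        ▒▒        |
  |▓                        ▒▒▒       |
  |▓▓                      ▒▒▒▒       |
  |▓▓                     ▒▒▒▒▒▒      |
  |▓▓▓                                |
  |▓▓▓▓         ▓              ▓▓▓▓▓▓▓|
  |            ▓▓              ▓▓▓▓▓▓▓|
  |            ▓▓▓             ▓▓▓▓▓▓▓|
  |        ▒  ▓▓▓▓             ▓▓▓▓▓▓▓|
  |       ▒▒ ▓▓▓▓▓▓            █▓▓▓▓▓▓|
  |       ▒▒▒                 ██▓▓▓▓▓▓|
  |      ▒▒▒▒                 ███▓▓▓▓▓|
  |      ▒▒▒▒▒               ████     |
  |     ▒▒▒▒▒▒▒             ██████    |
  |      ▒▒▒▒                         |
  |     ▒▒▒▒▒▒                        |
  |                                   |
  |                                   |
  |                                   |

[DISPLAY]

                          ▒                 
▓                        ▒▒                 
▓                        ▒▒▒                
▓▓                      ▒▒▒▒                
▓▓                     ▒▒▒▒▒▒               
▓▓▓                                         
▓▓▓▓         ▓              ▓▓▓▓▓▓▓         
            ▓▓              ▓▓▓▓▓▓▓         
            ▓▓▓             ▓▓▓▓▓▓▓         
        ▒  ▓▓▓▓             ▓▓▓▓▓▓▓         
       ▒▒ ▓▓▓▓▓▓            █▓▓▓▓▓▓         
       ▒▒▒                 ██▓▓▓▓▓▓         
      ▒▒▒▒                 ███▓▓▓▓▓         
      ▒▒▒▒▒               ████              
     ▒▒▒▒▒▒▒             ██████             
      ▒▒▒▒                                  
     ▒▒▒▒▒▒                                 
                                            
                                            
                                            
                                            
                                            
                                            
                                            
                                            


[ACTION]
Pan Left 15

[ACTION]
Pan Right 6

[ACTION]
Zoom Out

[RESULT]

                    ▒                       
                   ▒▒                       
                   ▒▒▒                      
                  ▒▒▒▒                      
                 ▒▒▒▒▒▒                     
                                            
       ▓              ▓▓▓▓▓▓▓               
      ▓▓              ▓▓▓▓▓▓▓               
      ▓▓▓             ▓▓▓▓▓▓▓               
  ▒  ▓▓▓▓             ▓▓▓▓▓▓▓               
 ▒▒ ▓▓▓▓▓▓            █▓▓▓▓▓▓               
 ▒▒▒                 ██▓▓▓▓▓▓               
▒▒▒▒                 ███▓▓▓▓▓               
▒▒▒▒▒               ████                    
▒▒▒▒▒▒             ██████                   
▒▒▒▒                                        
▒▒▒▒▒                                       
                                            
                                            
                                            
                                            
                                            
                                            
                                            
                                            


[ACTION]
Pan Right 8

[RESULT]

            ▒                               
           ▒▒                               
           ▒▒▒                              
          ▒▒▒▒                              
         ▒▒▒▒▒▒                             
                                            
              ▓▓▓▓▓▓▓                       
              ▓▓▓▓▓▓▓                       
▓             ▓▓▓▓▓▓▓                       
▓             ▓▓▓▓▓▓▓                       
▓▓            █▓▓▓▓▓▓                       
             ██▓▓▓▓▓▓                       
             ███▓▓▓▓▓                       
            ████                            
           ██████                           
                                            
                                            
                                            
                                            
                                            
                                            
                                            
                                            
                                            
                                            


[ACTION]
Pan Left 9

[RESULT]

                     ▒                      
                    ▒▒                      
                    ▒▒▒                     
                   ▒▒▒▒                     
                  ▒▒▒▒▒▒                    
                                            
        ▓              ▓▓▓▓▓▓▓              
       ▓▓              ▓▓▓▓▓▓▓              
       ▓▓▓             ▓▓▓▓▓▓▓              
   ▒  ▓▓▓▓             ▓▓▓▓▓▓▓              
  ▒▒ ▓▓▓▓▓▓            █▓▓▓▓▓▓              
  ▒▒▒                 ██▓▓▓▓▓▓              
 ▒▒▒▒                 ███▓▓▓▓▓              
 ▒▒▒▒▒               ████                   
▒▒▒▒▒▒▒             ██████                  
 ▒▒▒▒                                       
▒▒▒▒▒▒                                      
                                            
                                            
                                            
                                            
                                            
                                            
                                            
                                            


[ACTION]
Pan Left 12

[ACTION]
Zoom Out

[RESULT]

                          ▒                 
▓                        ▒▒                 
▓                        ▒▒▒                
▓▓                      ▒▒▒▒                
▓▓                     ▒▒▒▒▒▒               
▓▓▓                                         
▓▓▓▓         ▓              ▓▓▓▓▓▓▓         
            ▓▓              ▓▓▓▓▓▓▓         
            ▓▓▓             ▓▓▓▓▓▓▓         
        ▒  ▓▓▓▓             ▓▓▓▓▓▓▓         
       ▒▒ ▓▓▓▓▓▓            █▓▓▓▓▓▓         
       ▒▒▒                 ██▓▓▓▓▓▓         
      ▒▒▒▒                 ███▓▓▓▓▓         
      ▒▒▒▒▒               ████              
     ▒▒▒▒▒▒▒             ██████             
      ▒▒▒▒                                  
     ▒▒▒▒▒▒                                 
                                            
                                            
                                            
                                            
                                            
                                            
                                            
                                            


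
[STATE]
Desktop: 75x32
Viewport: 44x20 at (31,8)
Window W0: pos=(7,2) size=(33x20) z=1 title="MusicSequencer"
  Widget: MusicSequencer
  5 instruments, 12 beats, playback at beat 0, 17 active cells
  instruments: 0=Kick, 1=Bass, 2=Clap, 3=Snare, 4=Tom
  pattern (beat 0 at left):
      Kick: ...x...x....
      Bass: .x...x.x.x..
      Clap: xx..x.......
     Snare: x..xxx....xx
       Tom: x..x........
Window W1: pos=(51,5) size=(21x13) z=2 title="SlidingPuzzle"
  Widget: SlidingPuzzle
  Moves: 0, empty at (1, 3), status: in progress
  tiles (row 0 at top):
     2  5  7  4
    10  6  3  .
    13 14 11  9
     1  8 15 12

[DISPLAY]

        ┃           ┃┌────┬────┬────┬───┃   
        ┃           ┃│  2 │  5 │  7 │  4┃   
        ┃           ┃├────┼────┼────┼───┃   
        ┃           ┃│ 10 │  6 │  3 │   ┃   
        ┃           ┃├────┼────┼────┼───┃   
        ┃           ┃│ 13 │ 14 │ 11 │  9┃   
        ┃           ┃├────┼────┼────┼───┃   
        ┃           ┃│  1 │  8 │ 15 │ 12┃   
        ┃           ┃└────┴────┴────┴───┃   
        ┃           ┗━━━━━━━━━━━━━━━━━━━┛   
        ┃                                   
        ┃                                   
        ┃                                   
━━━━━━━━┛                                   
                                            
                                            
                                            
                                            
                                            
                                            


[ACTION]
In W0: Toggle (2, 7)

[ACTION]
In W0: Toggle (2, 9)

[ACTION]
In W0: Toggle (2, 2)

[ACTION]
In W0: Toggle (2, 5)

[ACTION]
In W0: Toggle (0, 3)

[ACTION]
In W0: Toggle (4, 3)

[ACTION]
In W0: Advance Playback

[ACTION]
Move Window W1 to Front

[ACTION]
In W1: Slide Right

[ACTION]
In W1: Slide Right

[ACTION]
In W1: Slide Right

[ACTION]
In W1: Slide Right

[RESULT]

        ┃           ┃┌────┬────┬────┬───┃   
        ┃           ┃│  2 │  5 │  7 │  4┃   
        ┃           ┃├────┼────┼────┼───┃   
        ┃           ┃│    │ 10 │  6 │  3┃   
        ┃           ┃├────┼────┼────┼───┃   
        ┃           ┃│ 13 │ 14 │ 11 │  9┃   
        ┃           ┃├────┼────┼────┼───┃   
        ┃           ┃│  1 │  8 │ 15 │ 12┃   
        ┃           ┃└────┴────┴────┴───┃   
        ┃           ┗━━━━━━━━━━━━━━━━━━━┛   
        ┃                                   
        ┃                                   
        ┃                                   
━━━━━━━━┛                                   
                                            
                                            
                                            
                                            
                                            
                                            
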